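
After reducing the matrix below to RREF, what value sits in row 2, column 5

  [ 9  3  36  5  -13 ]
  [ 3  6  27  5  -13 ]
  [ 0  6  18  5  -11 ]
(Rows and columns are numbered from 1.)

R1 := 1/9·R1
  [ 1  1/3   4  5/9  -13/9 ]
  [ 3    6  27    5    -13 ]
  [ 0    6  18    5    -11 ]
R2 := R2 − 3·R1
  [ 1  1/3   4   5/9  -13/9 ]
  [ 0    5  15  10/3  -26/3 ]
  [ 0    6  18     5    -11 ]
R2 := 1/5·R2
  [ 1  1/3   4  5/9   -13/9 ]
  [ 0    1   3  2/3  -26/15 ]
  [ 0    6  18    5     -11 ]
R3 := R3 − 6·R2
  [ 1  1/3  4  5/9   -13/9 ]
  [ 0    1  3  2/3  -26/15 ]
  [ 0    0  0    1    -3/5 ]
R2 := R2 − 2/3·R3
  [ 1  1/3  4  5/9  -13/9 ]
  [ 0    1  3    0   -4/3 ]
  [ 0    0  0    1   -3/5 ]
R1 := R1 − 5/9·R3
  [ 1  1/3  4  0  -10/9 ]
  [ 0    1  3  0   -4/3 ]
  [ 0    0  0  1   -3/5 ]
R1 := R1 − 1/3·R2
  [ 1  0  3  0  -2/3 ]
  [ 0  1  3  0  -4/3 ]
  [ 0  0  0  1  -3/5 ]

-4/3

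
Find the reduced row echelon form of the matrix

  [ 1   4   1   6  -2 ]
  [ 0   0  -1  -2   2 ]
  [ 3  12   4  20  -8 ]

[[1, 4, 0, 4, 0], [0, 0, 1, 2, -2], [0, 0, 0, 0, 0]]

Subtract 3 times ρ1 from ρ3.
  [ 1  4   1   6  -2 ]
  [ 0  0  -1  -2   2 ]
  [ 0  0   1   2  -2 ]
Multiply ρ2 by -1.
  [ 1  4  1  6  -2 ]
  [ 0  0  1  2  -2 ]
  [ 0  0  1  2  -2 ]
Subtract ρ2 from ρ3.
  [ 1  4  1  6  -2 ]
  [ 0  0  1  2  -2 ]
  [ 0  0  0  0   0 ]
Subtract ρ2 from ρ1.
  [ 1  4  0  4   0 ]
  [ 0  0  1  2  -2 ]
  [ 0  0  0  0   0 ]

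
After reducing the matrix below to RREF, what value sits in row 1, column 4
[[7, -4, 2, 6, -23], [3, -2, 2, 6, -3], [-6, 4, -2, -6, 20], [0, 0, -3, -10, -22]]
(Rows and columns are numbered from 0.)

R1 -> 1/7·R1
  [  1  -4/7  2/7  6/7  -23/7 ]
  [  3    -2    2    6     -3 ]
  [ -6     4   -2   -6     20 ]
  [  0     0   -3  -10    -22 ]
R2 -> R2 − 3·R1
  [  1  -4/7  2/7   6/7  -23/7 ]
  [  0  -2/7  8/7  24/7   48/7 ]
  [ -6     4   -2    -6     20 ]
  [  0     0   -3   -10    -22 ]
R3 -> R3 + 6·R1
  [ 1  -4/7   2/7   6/7  -23/7 ]
  [ 0  -2/7   8/7  24/7   48/7 ]
  [ 0   4/7  -2/7  -6/7    2/7 ]
  [ 0     0    -3   -10    -22 ]
R2 -> -7/2·R2
  [ 1  -4/7   2/7   6/7  -23/7 ]
  [ 0     1    -4   -12    -24 ]
  [ 0   4/7  -2/7  -6/7    2/7 ]
  [ 0     0    -3   -10    -22 ]
R3 -> R3 − 4/7·R2
  [ 1  -4/7  2/7  6/7  -23/7 ]
  [ 0     1   -4  -12    -24 ]
  [ 0     0    2    6     14 ]
  [ 0     0   -3  -10    -22 ]
R3 -> 1/2·R3
  [ 1  -4/7  2/7  6/7  -23/7 ]
  [ 0     1   -4  -12    -24 ]
  [ 0     0    1    3      7 ]
  [ 0     0   -3  -10    -22 ]
R4 -> R4 + 3·R3
  [ 1  -4/7  2/7  6/7  -23/7 ]
  [ 0     1   -4  -12    -24 ]
  [ 0     0    1    3      7 ]
  [ 0     0    0   -1     -1 ]
R4 -> -1·R4
  [ 1  -4/7  2/7  6/7  -23/7 ]
  [ 0     1   -4  -12    -24 ]
  [ 0     0    1    3      7 ]
  [ 0     0    0    1      1 ]
R3 -> R3 − 3·R4
  [ 1  -4/7  2/7  6/7  -23/7 ]
  [ 0     1   -4  -12    -24 ]
  [ 0     0    1    0      4 ]
  [ 0     0    0    1      1 ]
R2 -> R2 + 12·R4
  [ 1  -4/7  2/7  6/7  -23/7 ]
  [ 0     1   -4    0    -12 ]
  [ 0     0    1    0      4 ]
  [ 0     0    0    1      1 ]
R1 -> R1 − 6/7·R4
  [ 1  -4/7  2/7  0  -29/7 ]
  [ 0     1   -4  0    -12 ]
  [ 0     0    1  0      4 ]
  [ 0     0    0  1      1 ]
R2 -> R2 + 4·R3
  [ 1  -4/7  2/7  0  -29/7 ]
  [ 0     1    0  0      4 ]
  [ 0     0    1  0      4 ]
  [ 0     0    0  1      1 ]
R1 -> R1 − 2/7·R3
  [ 1  -4/7  0  0  -37/7 ]
  [ 0     1  0  0      4 ]
  [ 0     0  1  0      4 ]
  [ 0     0  0  1      1 ]
R1 -> R1 + 4/7·R2
  [ 1  0  0  0  -3 ]
  [ 0  1  0  0   4 ]
  [ 0  0  1  0   4 ]
  [ 0  0  0  1   1 ]

4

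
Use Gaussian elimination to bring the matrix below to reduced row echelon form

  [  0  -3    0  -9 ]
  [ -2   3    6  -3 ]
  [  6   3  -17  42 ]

[[1, 0, 0, -3], [0, 1, 0, 3], [0, 0, 1, -3]]

ρ1 <=> ρ2
ρ1 ← -1/2·ρ1
ρ3 ← ρ3 − 6·ρ1
ρ2 ← -1/3·ρ2
ρ3 ← ρ3 − 12·ρ2
ρ1 ← ρ1 + 3·ρ3
ρ1 ← ρ1 + 3/2·ρ2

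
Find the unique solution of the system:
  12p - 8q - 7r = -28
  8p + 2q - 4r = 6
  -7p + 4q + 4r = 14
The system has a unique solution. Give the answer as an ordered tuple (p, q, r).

(2, 3, 4)

Form the augmented matrix and row-reduce:
  [ 12  -8  -7  |  -28 ]
  [  8   2  -4  |    6 ]
  [ -7   4   4  |   14 ]
R1 → 1/12·R1
  [  1  -2/3  -7/12  |  -7/3 ]
  [  8     2     -4  |     6 ]
  [ -7     4      4  |    14 ]
R2 → R2 − 8·R1
  [  1  -2/3  -7/12  |  -7/3 ]
  [  0  22/3    2/3  |  74/3 ]
  [ -7     4      4  |    14 ]
R3 → R3 + 7·R1
  [ 1  -2/3  -7/12  |  -7/3 ]
  [ 0  22/3    2/3  |  74/3 ]
  [ 0  -2/3  -1/12  |  -7/3 ]
R2 → 3/22·R2
  [ 1  -2/3  -7/12  |   -7/3 ]
  [ 0     1   1/11  |  37/11 ]
  [ 0  -2/3  -1/12  |   -7/3 ]
R3 → R3 + 2/3·R2
  [ 1  -2/3  -7/12  |   -7/3 ]
  [ 0     1   1/11  |  37/11 ]
  [ 0     0  -1/44  |  -1/11 ]
R3 → -44·R3
  [ 1  -2/3  -7/12  |   -7/3 ]
  [ 0     1   1/11  |  37/11 ]
  [ 0     0      1  |      4 ]
R2 → R2 − 1/11·R3
  [ 1  -2/3  -7/12  |  -7/3 ]
  [ 0     1      0  |     3 ]
  [ 0     0      1  |     4 ]
R1 → R1 + 7/12·R3
  [ 1  -2/3  0  |  0 ]
  [ 0     1  0  |  3 ]
  [ 0     0  1  |  4 ]
R1 → R1 + 2/3·R2
  [ 1  0  0  |  2 ]
  [ 0  1  0  |  3 ]
  [ 0  0  1  |  4 ]
Reading off the last column: p = 2, q = 3, r = 4.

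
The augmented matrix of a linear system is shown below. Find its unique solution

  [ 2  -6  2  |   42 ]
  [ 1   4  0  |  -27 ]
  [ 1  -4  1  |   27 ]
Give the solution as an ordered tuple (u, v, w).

ρ1 := 1/2·ρ1
ρ2 := ρ2 − ρ1
ρ3 := ρ3 − ρ1
ρ2 := 1/7·ρ2
ρ3 := ρ3 + ρ2
ρ3 := -7·ρ3
ρ2 := ρ2 + 1/7·ρ3
ρ1 := ρ1 − ρ3
ρ1 := ρ1 + 3·ρ2
Reading off the last column: u = -3, v = -6, w = 6.

(-3, -6, 6)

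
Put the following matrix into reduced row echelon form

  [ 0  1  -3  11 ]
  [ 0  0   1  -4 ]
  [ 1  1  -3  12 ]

[[1, 0, 0, 1], [0, 1, 0, -1], [0, 0, 1, -4]]

r1 <-> r3
  [ 1  1  -3  12 ]
  [ 0  0   1  -4 ]
  [ 0  1  -3  11 ]
r2 <-> r3
  [ 1  1  -3  12 ]
  [ 0  1  -3  11 ]
  [ 0  0   1  -4 ]
r2 ← r2 + 3·r3
  [ 1  1  -3  12 ]
  [ 0  1   0  -1 ]
  [ 0  0   1  -4 ]
r1 ← r1 + 3·r3
  [ 1  1  0   0 ]
  [ 0  1  0  -1 ]
  [ 0  0  1  -4 ]
r1 ← r1 − r2
  [ 1  0  0   1 ]
  [ 0  1  0  -1 ]
  [ 0  0  1  -4 ]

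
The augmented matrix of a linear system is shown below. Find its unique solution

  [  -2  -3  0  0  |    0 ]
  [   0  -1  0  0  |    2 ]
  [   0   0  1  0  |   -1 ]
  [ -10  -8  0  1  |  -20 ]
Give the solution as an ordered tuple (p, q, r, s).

ρ1 ← -1/2·ρ1
  [   1  3/2  0  0  |    0 ]
  [   0   -1  0  0  |    2 ]
  [   0    0  1  0  |   -1 ]
  [ -10   -8  0  1  |  -20 ]
ρ4 ← ρ4 + 10·ρ1
  [ 1  3/2  0  0  |    0 ]
  [ 0   -1  0  0  |    2 ]
  [ 0    0  1  0  |   -1 ]
  [ 0    7  0  1  |  -20 ]
ρ2 ← -1·ρ2
  [ 1  3/2  0  0  |    0 ]
  [ 0    1  0  0  |   -2 ]
  [ 0    0  1  0  |   -1 ]
  [ 0    7  0  1  |  -20 ]
ρ4 ← ρ4 − 7·ρ2
  [ 1  3/2  0  0  |   0 ]
  [ 0    1  0  0  |  -2 ]
  [ 0    0  1  0  |  -1 ]
  [ 0    0  0  1  |  -6 ]
ρ1 ← ρ1 − 3/2·ρ2
  [ 1  0  0  0  |   3 ]
  [ 0  1  0  0  |  -2 ]
  [ 0  0  1  0  |  -1 ]
  [ 0  0  0  1  |  -6 ]
Reading off the last column: p = 3, q = -2, r = -1, s = -6.

(3, -2, -1, -6)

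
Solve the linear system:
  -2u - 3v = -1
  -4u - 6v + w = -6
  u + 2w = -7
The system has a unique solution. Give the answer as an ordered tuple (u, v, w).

(1, -1/3, -4)

Form the augmented matrix and row-reduce:
  [ -2  -3  0  |  -1 ]
  [ -4  -6  1  |  -6 ]
  [  1   0  2  |  -7 ]
R1 := -1/2·R1
  [  1  3/2  0  |  1/2 ]
  [ -4   -6  1  |   -6 ]
  [  1    0  2  |   -7 ]
R2 := R2 + 4·R1
  [ 1  3/2  0  |  1/2 ]
  [ 0    0  1  |   -4 ]
  [ 1    0  2  |   -7 ]
R3 := R3 − R1
  [ 1   3/2  0  |    1/2 ]
  [ 0     0  1  |     -4 ]
  [ 0  -3/2  2  |  -15/2 ]
R2 ↔ R3
  [ 1   3/2  0  |    1/2 ]
  [ 0  -3/2  2  |  -15/2 ]
  [ 0     0  1  |     -4 ]
R2 := -2/3·R2
  [ 1  3/2     0  |  1/2 ]
  [ 0    1  -4/3  |    5 ]
  [ 0    0     1  |   -4 ]
R2 := R2 + 4/3·R3
  [ 1  3/2  0  |   1/2 ]
  [ 0    1  0  |  -1/3 ]
  [ 0    0  1  |    -4 ]
R1 := R1 − 3/2·R2
  [ 1  0  0  |     1 ]
  [ 0  1  0  |  -1/3 ]
  [ 0  0  1  |    -4 ]
Reading off the last column: u = 1, v = -1/3, w = -4.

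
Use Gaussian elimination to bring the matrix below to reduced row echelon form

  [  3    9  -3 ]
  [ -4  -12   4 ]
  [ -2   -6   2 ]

[[1, 3, -1], [0, 0, 0], [0, 0, 0]]

R1 := 1/3·R1
R2 := R2 + 4·R1
R3 := R3 + 2·R1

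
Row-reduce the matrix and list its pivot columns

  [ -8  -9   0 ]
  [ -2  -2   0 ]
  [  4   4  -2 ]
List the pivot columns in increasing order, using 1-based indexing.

R1 := -1/8·R1
  [  1  9/8   0 ]
  [ -2   -2   0 ]
  [  4    4  -2 ]
R2 := R2 + 2·R1
  [ 1  9/8   0 ]
  [ 0  1/4   0 ]
  [ 4    4  -2 ]
R3 := R3 − 4·R1
  [ 1   9/8   0 ]
  [ 0   1/4   0 ]
  [ 0  -1/2  -2 ]
R2 := 4·R2
  [ 1   9/8   0 ]
  [ 0     1   0 ]
  [ 0  -1/2  -2 ]
R3 := R3 + 1/2·R2
  [ 1  9/8   0 ]
  [ 0    1   0 ]
  [ 0    0  -2 ]
R3 := -1/2·R3
  [ 1  9/8  0 ]
  [ 0    1  0 ]
  [ 0    0  1 ]
R1 := R1 − 9/8·R2
  [ 1  0  0 ]
  [ 0  1  0 ]
  [ 0  0  1 ]
Pivot columns are the columns containing a leading 1.

1, 2, 3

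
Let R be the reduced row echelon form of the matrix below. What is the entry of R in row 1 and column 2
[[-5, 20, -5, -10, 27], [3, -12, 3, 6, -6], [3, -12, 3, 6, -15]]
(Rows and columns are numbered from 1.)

r1 -> -1/5·r1
  [ 1   -4  1  2  -27/5 ]
  [ 3  -12  3  6     -6 ]
  [ 3  -12  3  6    -15 ]
r2 -> r2 − 3·r1
  [ 1   -4  1  2  -27/5 ]
  [ 0    0  0  0   51/5 ]
  [ 3  -12  3  6    -15 ]
r3 -> r3 − 3·r1
  [ 1  -4  1  2  -27/5 ]
  [ 0   0  0  0   51/5 ]
  [ 0   0  0  0    6/5 ]
r2 -> 5/51·r2
  [ 1  -4  1  2  -27/5 ]
  [ 0   0  0  0      1 ]
  [ 0   0  0  0    6/5 ]
r3 -> r3 − 6/5·r2
  [ 1  -4  1  2  -27/5 ]
  [ 0   0  0  0      1 ]
  [ 0   0  0  0      0 ]
r1 -> r1 + 27/5·r2
  [ 1  -4  1  2  0 ]
  [ 0   0  0  0  1 ]
  [ 0   0  0  0  0 ]

-4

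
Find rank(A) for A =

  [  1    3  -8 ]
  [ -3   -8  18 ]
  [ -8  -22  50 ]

rank = 3

Add 3 times r1 to r2.
  [  1    3  -8 ]
  [  0    1  -6 ]
  [ -8  -22  50 ]
Add 8 times r1 to r3.
  [ 1  3   -8 ]
  [ 0  1   -6 ]
  [ 0  2  -14 ]
Subtract 2 times r2 from r3.
  [ 1  3  -8 ]
  [ 0  1  -6 ]
  [ 0  0  -2 ]
Multiply r3 by -1/2.
  [ 1  3  -8 ]
  [ 0  1  -6 ]
  [ 0  0   1 ]
Add 6 times r3 to r2.
  [ 1  3  -8 ]
  [ 0  1   0 ]
  [ 0  0   1 ]
Add 8 times r3 to r1.
  [ 1  3  0 ]
  [ 0  1  0 ]
  [ 0  0  1 ]
Subtract 3 times r2 from r1.
  [ 1  0  0 ]
  [ 0  1  0 ]
  [ 0  0  1 ]
The reduced form has 3 nonzero rows.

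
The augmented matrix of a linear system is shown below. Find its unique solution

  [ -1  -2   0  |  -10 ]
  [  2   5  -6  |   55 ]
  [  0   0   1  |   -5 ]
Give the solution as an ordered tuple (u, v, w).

r1 := -1·r1
  [ 1  2   0  |  10 ]
  [ 2  5  -6  |  55 ]
  [ 0  0   1  |  -5 ]
r2 := r2 − 2·r1
  [ 1  2   0  |  10 ]
  [ 0  1  -6  |  35 ]
  [ 0  0   1  |  -5 ]
r2 := r2 + 6·r3
  [ 1  2  0  |  10 ]
  [ 0  1  0  |   5 ]
  [ 0  0  1  |  -5 ]
r1 := r1 − 2·r2
  [ 1  0  0  |   0 ]
  [ 0  1  0  |   5 ]
  [ 0  0  1  |  -5 ]
Reading off the last column: u = 0, v = 5, w = -5.

(0, 5, -5)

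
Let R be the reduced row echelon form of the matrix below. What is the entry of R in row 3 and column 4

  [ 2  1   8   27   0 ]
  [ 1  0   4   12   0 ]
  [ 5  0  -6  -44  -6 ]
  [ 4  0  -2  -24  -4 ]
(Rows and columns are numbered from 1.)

R1 -> 1/2·R1
R2 -> R2 − R1
R3 -> R3 − 5·R1
R4 -> R4 − 4·R1
R2 -> -2·R2
R3 -> R3 + 5/2·R2
R4 -> R4 + 2·R2
R3 -> -1/26·R3
R4 -> R4 + 18·R3
R4 -> 13/2·R4
R3 -> R3 − 3/13·R4
R1 -> R1 − 4·R3
R1 -> R1 − 1/2·R2

4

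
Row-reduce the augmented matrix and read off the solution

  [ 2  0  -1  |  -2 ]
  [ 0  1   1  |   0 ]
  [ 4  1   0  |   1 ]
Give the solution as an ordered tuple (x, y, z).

ρ1 → 1/2·ρ1
ρ3 → ρ3 − 4·ρ1
ρ3 → ρ3 − ρ2
ρ2 → ρ2 − ρ3
ρ1 → ρ1 + 1/2·ρ3
Reading off the last column: x = 3/2, y = -5, z = 5.

(3/2, -5, 5)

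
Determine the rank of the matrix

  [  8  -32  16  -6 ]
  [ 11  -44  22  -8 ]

rank = 2

Multiply R1 by 1/8.
Subtract 11 times R1 from R2.
Multiply R2 by 4.
Add 3/4 times R2 to R1.
The reduced form has 2 nonzero rows.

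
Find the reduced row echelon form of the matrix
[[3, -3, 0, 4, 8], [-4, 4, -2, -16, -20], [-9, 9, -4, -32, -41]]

R1 ← 1/3·R1
  [  1  -1   0  4/3  8/3 ]
  [ -4   4  -2  -16  -20 ]
  [ -9   9  -4  -32  -41 ]
R2 ← R2 + 4·R1
  [  1  -1   0    4/3    8/3 ]
  [  0   0  -2  -32/3  -28/3 ]
  [ -9   9  -4    -32    -41 ]
R3 ← R3 + 9·R1
  [ 1  -1   0    4/3    8/3 ]
  [ 0   0  -2  -32/3  -28/3 ]
  [ 0   0  -4    -20    -17 ]
R2 ← -1/2·R2
  [ 1  -1   0   4/3   8/3 ]
  [ 0   0   1  16/3  14/3 ]
  [ 0   0  -4   -20   -17 ]
R3 ← R3 + 4·R2
  [ 1  -1  0   4/3   8/3 ]
  [ 0   0  1  16/3  14/3 ]
  [ 0   0  0   4/3   5/3 ]
R3 ← 3/4·R3
  [ 1  -1  0   4/3   8/3 ]
  [ 0   0  1  16/3  14/3 ]
  [ 0   0  0     1   5/4 ]
R2 ← R2 − 16/3·R3
  [ 1  -1  0  4/3  8/3 ]
  [ 0   0  1    0   -2 ]
  [ 0   0  0    1  5/4 ]
R1 ← R1 − 4/3·R3
  [ 1  -1  0  0    1 ]
  [ 0   0  1  0   -2 ]
  [ 0   0  0  1  5/4 ]

[[1, -1, 0, 0, 1], [0, 0, 1, 0, -2], [0, 0, 0, 1, 5/4]]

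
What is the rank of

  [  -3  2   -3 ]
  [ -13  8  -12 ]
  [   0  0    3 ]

Multiply R1 by -1/3.
Add 13 times R1 to R2.
Multiply R2 by -3/2.
Multiply R3 by 1/3.
Add 3/2 times R3 to R2.
Subtract R3 from R1.
Add 2/3 times R2 to R1.
The reduced form has 3 nonzero rows.

rank = 3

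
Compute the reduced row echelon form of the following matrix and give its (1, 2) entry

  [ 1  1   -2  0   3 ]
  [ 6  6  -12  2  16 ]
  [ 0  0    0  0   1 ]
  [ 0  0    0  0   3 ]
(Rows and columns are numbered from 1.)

R2 := R2 − 6·R1
  [ 1  1  -2  0   3 ]
  [ 0  0   0  2  -2 ]
  [ 0  0   0  0   1 ]
  [ 0  0   0  0   3 ]
R2 := 1/2·R2
  [ 1  1  -2  0   3 ]
  [ 0  0   0  1  -1 ]
  [ 0  0   0  0   1 ]
  [ 0  0   0  0   3 ]
R4 := R4 − 3·R3
  [ 1  1  -2  0   3 ]
  [ 0  0   0  1  -1 ]
  [ 0  0   0  0   1 ]
  [ 0  0   0  0   0 ]
R2 := R2 + R3
  [ 1  1  -2  0  3 ]
  [ 0  0   0  1  0 ]
  [ 0  0   0  0  1 ]
  [ 0  0   0  0  0 ]
R1 := R1 − 3·R3
  [ 1  1  -2  0  0 ]
  [ 0  0   0  1  0 ]
  [ 0  0   0  0  1 ]
  [ 0  0   0  0  0 ]

1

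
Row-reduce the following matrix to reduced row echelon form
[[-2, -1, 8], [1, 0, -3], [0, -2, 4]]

[[1, 0, -3], [0, 1, -2], [0, 0, 0]]

R1 := -1/2·R1
R2 := R2 − R1
R2 := -2·R2
R3 := R3 + 2·R2
R1 := R1 − 1/2·R2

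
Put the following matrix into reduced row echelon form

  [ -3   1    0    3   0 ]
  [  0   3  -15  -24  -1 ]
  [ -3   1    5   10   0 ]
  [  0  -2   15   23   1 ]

Multiply ρ1 by -1/3.
  [  1  -1/3    0   -1   0 ]
  [  0     3  -15  -24  -1 ]
  [ -3     1    5   10   0 ]
  [  0    -2   15   23   1 ]
Add 3 times ρ1 to ρ3.
  [ 1  -1/3    0   -1   0 ]
  [ 0     3  -15  -24  -1 ]
  [ 0     0    5    7   0 ]
  [ 0    -2   15   23   1 ]
Multiply ρ2 by 1/3.
  [ 1  -1/3   0  -1     0 ]
  [ 0     1  -5  -8  -1/3 ]
  [ 0     0   5   7     0 ]
  [ 0    -2  15  23     1 ]
Add 2 times ρ2 to ρ4.
  [ 1  -1/3   0  -1     0 ]
  [ 0     1  -5  -8  -1/3 ]
  [ 0     0   5   7     0 ]
  [ 0     0   5   7   1/3 ]
Multiply ρ3 by 1/5.
  [ 1  -1/3   0   -1     0 ]
  [ 0     1  -5   -8  -1/3 ]
  [ 0     0   1  7/5     0 ]
  [ 0     0   5    7   1/3 ]
Subtract 5 times ρ3 from ρ4.
  [ 1  -1/3   0   -1     0 ]
  [ 0     1  -5   -8  -1/3 ]
  [ 0     0   1  7/5     0 ]
  [ 0     0   0    0   1/3 ]
Multiply ρ4 by 3.
  [ 1  -1/3   0   -1     0 ]
  [ 0     1  -5   -8  -1/3 ]
  [ 0     0   1  7/5     0 ]
  [ 0     0   0    0     1 ]
Add 1/3 times ρ4 to ρ2.
  [ 1  -1/3   0   -1  0 ]
  [ 0     1  -5   -8  0 ]
  [ 0     0   1  7/5  0 ]
  [ 0     0   0    0  1 ]
Add 5 times ρ3 to ρ2.
  [ 1  -1/3  0   -1  0 ]
  [ 0     1  0   -1  0 ]
  [ 0     0  1  7/5  0 ]
  [ 0     0  0    0  1 ]
Add 1/3 times ρ2 to ρ1.
  [ 1  0  0  -4/3  0 ]
  [ 0  1  0    -1  0 ]
  [ 0  0  1   7/5  0 ]
  [ 0  0  0     0  1 ]

[[1, 0, 0, -4/3, 0], [0, 1, 0, -1, 0], [0, 0, 1, 7/5, 0], [0, 0, 0, 0, 1]]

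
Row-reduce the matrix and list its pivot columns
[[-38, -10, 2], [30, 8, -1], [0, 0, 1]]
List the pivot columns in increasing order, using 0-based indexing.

r1 ← -1/38·r1
  [  1  5/19  -1/19 ]
  [ 30     8     -1 ]
  [  0     0      1 ]
r2 ← r2 − 30·r1
  [ 1  5/19  -1/19 ]
  [ 0  2/19  11/19 ]
  [ 0     0      1 ]
r2 ← 19/2·r2
  [ 1  5/19  -1/19 ]
  [ 0     1   11/2 ]
  [ 0     0      1 ]
r2 ← r2 − 11/2·r3
  [ 1  5/19  -1/19 ]
  [ 0     1      0 ]
  [ 0     0      1 ]
r1 ← r1 + 1/19·r3
  [ 1  5/19  0 ]
  [ 0     1  0 ]
  [ 0     0  1 ]
r1 ← r1 − 5/19·r2
  [ 1  0  0 ]
  [ 0  1  0 ]
  [ 0  0  1 ]
Pivot columns are the columns containing a leading 1.

0, 1, 2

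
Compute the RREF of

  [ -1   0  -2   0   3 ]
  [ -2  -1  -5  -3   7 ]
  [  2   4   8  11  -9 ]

R1 → -1·R1
R2 → R2 + 2·R1
R3 → R3 − 2·R1
R2 → -1·R2
R3 → R3 − 4·R2
R3 → -1·R3
R2 → R2 − 3·R3

[[1, 0, 2, 0, -3], [0, 1, 1, 0, 2], [0, 0, 0, 1, -1]]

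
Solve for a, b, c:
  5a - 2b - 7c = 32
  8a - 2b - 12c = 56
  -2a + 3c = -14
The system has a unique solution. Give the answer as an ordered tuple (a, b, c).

Form the augmented matrix and row-reduce:
  [  5  -2   -7  |   32 ]
  [  8  -2  -12  |   56 ]
  [ -2   0    3  |  -14 ]
R1 := 1/5·R1
R2 := R2 − 8·R1
R3 := R3 + 2·R1
R2 := 5/6·R2
R3 := R3 + 4/5·R2
R3 := -3·R3
R2 := R2 + 2/3·R3
R1 := R1 + 7/5·R3
R1 := R1 + 2/5·R2
Reading off the last column: a = -2, b = 0, c = -6.

(-2, 0, -6)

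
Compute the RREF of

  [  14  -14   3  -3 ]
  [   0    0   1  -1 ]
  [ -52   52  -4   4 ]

[[1, -1, 0, 0], [0, 0, 1, -1], [0, 0, 0, 0]]

Multiply r1 by 1/14.
  [   1  -1  3/14  -3/14 ]
  [   0   0     1     -1 ]
  [ -52  52    -4      4 ]
Add 52 times r1 to r3.
  [ 1  -1  3/14  -3/14 ]
  [ 0   0     1     -1 ]
  [ 0   0  50/7  -50/7 ]
Subtract 50/7 times r2 from r3.
  [ 1  -1  3/14  -3/14 ]
  [ 0   0     1     -1 ]
  [ 0   0     0      0 ]
Subtract 3/14 times r2 from r1.
  [ 1  -1  0   0 ]
  [ 0   0  1  -1 ]
  [ 0   0  0   0 ]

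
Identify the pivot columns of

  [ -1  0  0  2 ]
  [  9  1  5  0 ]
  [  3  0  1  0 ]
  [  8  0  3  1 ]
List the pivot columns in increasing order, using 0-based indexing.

0, 1, 2, 3

Multiply r1 by -1.
Subtract 9 times r1 from r2.
Subtract 3 times r1 from r3.
Subtract 8 times r1 from r4.
Subtract 3 times r3 from r4.
Multiply r4 by -1.
Subtract 6 times r4 from r3.
Subtract 18 times r4 from r2.
Add 2 times r4 to r1.
Subtract 5 times r3 from r2.
Pivot columns are the columns containing a leading 1.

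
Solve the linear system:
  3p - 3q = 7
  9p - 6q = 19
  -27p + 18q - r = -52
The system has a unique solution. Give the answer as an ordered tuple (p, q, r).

(5/3, -2/3, -5)

Form the augmented matrix and row-reduce:
  [   3  -3   0  |    7 ]
  [   9  -6   0  |   19 ]
  [ -27  18  -1  |  -52 ]
R1 := 1/3·R1
  [   1  -1   0  |  7/3 ]
  [   9  -6   0  |   19 ]
  [ -27  18  -1  |  -52 ]
R2 := R2 − 9·R1
  [   1  -1   0  |  7/3 ]
  [   0   3   0  |   -2 ]
  [ -27  18  -1  |  -52 ]
R3 := R3 + 27·R1
  [ 1  -1   0  |  7/3 ]
  [ 0   3   0  |   -2 ]
  [ 0  -9  -1  |   11 ]
R2 := 1/3·R2
  [ 1  -1   0  |   7/3 ]
  [ 0   1   0  |  -2/3 ]
  [ 0  -9  -1  |    11 ]
R3 := R3 + 9·R2
  [ 1  -1   0  |   7/3 ]
  [ 0   1   0  |  -2/3 ]
  [ 0   0  -1  |     5 ]
R3 := -1·R3
  [ 1  -1  0  |   7/3 ]
  [ 0   1  0  |  -2/3 ]
  [ 0   0  1  |    -5 ]
R1 := R1 + R2
  [ 1  0  0  |   5/3 ]
  [ 0  1  0  |  -2/3 ]
  [ 0  0  1  |    -5 ]
Reading off the last column: p = 5/3, q = -2/3, r = -5.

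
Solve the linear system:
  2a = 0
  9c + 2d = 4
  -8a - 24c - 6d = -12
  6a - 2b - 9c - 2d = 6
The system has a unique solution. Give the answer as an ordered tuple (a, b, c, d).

Form the augmented matrix and row-reduce:
  [  2   0    0   0  |    0 ]
  [  0   0    9   2  |    4 ]
  [ -8   0  -24  -6  |  -12 ]
  [  6  -2   -9  -2  |    6 ]
r1 -> 1/2·r1
r3 -> r3 + 8·r1
r4 -> r4 − 6·r1
r2 <-> r4
r2 -> -1/2·r2
r3 -> -1/24·r3
r4 -> r4 − 9·r3
r4 -> -4·r4
r3 -> r3 − 1/4·r4
r2 -> r2 − r4
r2 -> r2 − 9/2·r3
Reading off the last column: a = 0, b = -5, c = 0, d = 2.

(0, -5, 0, 2)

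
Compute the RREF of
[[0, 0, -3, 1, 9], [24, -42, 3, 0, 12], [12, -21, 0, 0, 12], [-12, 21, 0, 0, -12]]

[[1, -7/4, 0, 0, 1], [0, 0, 1, 0, -4], [0, 0, 0, 1, -3], [0, 0, 0, 0, 0]]

R1 <-> R2
R1 -> 1/24·R1
R3 -> R3 − 12·R1
R4 -> R4 + 12·R1
R2 -> -1/3·R2
R3 -> R3 + 3/2·R2
R4 -> R4 − 3/2·R2
R3 -> -2·R3
R4 -> R4 − 1/2·R3
R2 -> R2 + 1/3·R3
R1 -> R1 − 1/8·R2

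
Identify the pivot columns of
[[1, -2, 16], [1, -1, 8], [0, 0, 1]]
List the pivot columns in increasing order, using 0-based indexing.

0, 1, 2

Subtract ρ1 from ρ2.
Add 8 times ρ3 to ρ2.
Subtract 16 times ρ3 from ρ1.
Add 2 times ρ2 to ρ1.
Pivot columns are the columns containing a leading 1.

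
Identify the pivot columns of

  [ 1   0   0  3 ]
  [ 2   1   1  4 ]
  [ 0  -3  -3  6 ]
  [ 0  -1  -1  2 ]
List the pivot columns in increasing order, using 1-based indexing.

1, 2

R2 -> R2 − 2·R1
  [ 1   0   0   3 ]
  [ 0   1   1  -2 ]
  [ 0  -3  -3   6 ]
  [ 0  -1  -1   2 ]
R3 -> R3 + 3·R2
  [ 1   0   0   3 ]
  [ 0   1   1  -2 ]
  [ 0   0   0   0 ]
  [ 0  -1  -1   2 ]
R4 -> R4 + R2
  [ 1  0  0   3 ]
  [ 0  1  1  -2 ]
  [ 0  0  0   0 ]
  [ 0  0  0   0 ]
Pivot columns are the columns containing a leading 1.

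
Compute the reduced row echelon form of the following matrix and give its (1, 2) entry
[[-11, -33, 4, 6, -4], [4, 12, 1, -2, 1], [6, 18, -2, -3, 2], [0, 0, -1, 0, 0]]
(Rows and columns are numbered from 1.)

r1 -> -1/11·r1
  [ 1   3  -4/11  -6/11  4/11 ]
  [ 4  12      1     -2     1 ]
  [ 6  18     -2     -3     2 ]
  [ 0   0     -1      0     0 ]
r2 -> r2 − 4·r1
  [ 1   3  -4/11  -6/11   4/11 ]
  [ 0   0  27/11   2/11  -5/11 ]
  [ 6  18     -2     -3      2 ]
  [ 0   0     -1      0      0 ]
r3 -> r3 − 6·r1
  [ 1  3  -4/11  -6/11   4/11 ]
  [ 0  0  27/11   2/11  -5/11 ]
  [ 0  0   2/11   3/11  -2/11 ]
  [ 0  0     -1      0      0 ]
r2 -> 11/27·r2
  [ 1  3  -4/11  -6/11   4/11 ]
  [ 0  0      1   2/27  -5/27 ]
  [ 0  0   2/11   3/11  -2/11 ]
  [ 0  0     -1      0      0 ]
r3 -> r3 − 2/11·r2
  [ 1  3  -4/11  -6/11   4/11 ]
  [ 0  0      1   2/27  -5/27 ]
  [ 0  0      0   7/27  -4/27 ]
  [ 0  0     -1      0      0 ]
r4 -> r4 + r2
  [ 1  3  -4/11  -6/11   4/11 ]
  [ 0  0      1   2/27  -5/27 ]
  [ 0  0      0   7/27  -4/27 ]
  [ 0  0      0   2/27  -5/27 ]
r3 -> 27/7·r3
  [ 1  3  -4/11  -6/11   4/11 ]
  [ 0  0      1   2/27  -5/27 ]
  [ 0  0      0      1   -4/7 ]
  [ 0  0      0   2/27  -5/27 ]
r4 -> r4 − 2/27·r3
  [ 1  3  -4/11  -6/11   4/11 ]
  [ 0  0      1   2/27  -5/27 ]
  [ 0  0      0      1   -4/7 ]
  [ 0  0      0      0   -1/7 ]
r4 -> -7·r4
  [ 1  3  -4/11  -6/11   4/11 ]
  [ 0  0      1   2/27  -5/27 ]
  [ 0  0      0      1   -4/7 ]
  [ 0  0      0      0      1 ]
r3 -> r3 + 4/7·r4
  [ 1  3  -4/11  -6/11   4/11 ]
  [ 0  0      1   2/27  -5/27 ]
  [ 0  0      0      1      0 ]
  [ 0  0      0      0      1 ]
r2 -> r2 + 5/27·r4
  [ 1  3  -4/11  -6/11  4/11 ]
  [ 0  0      1   2/27     0 ]
  [ 0  0      0      1     0 ]
  [ 0  0      0      0     1 ]
r1 -> r1 − 4/11·r4
  [ 1  3  -4/11  -6/11  0 ]
  [ 0  0      1   2/27  0 ]
  [ 0  0      0      1  0 ]
  [ 0  0      0      0  1 ]
r2 -> r2 − 2/27·r3
  [ 1  3  -4/11  -6/11  0 ]
  [ 0  0      1      0  0 ]
  [ 0  0      0      1  0 ]
  [ 0  0      0      0  1 ]
r1 -> r1 + 6/11·r3
  [ 1  3  -4/11  0  0 ]
  [ 0  0      1  0  0 ]
  [ 0  0      0  1  0 ]
  [ 0  0      0  0  1 ]
r1 -> r1 + 4/11·r2
  [ 1  3  0  0  0 ]
  [ 0  0  1  0  0 ]
  [ 0  0  0  1  0 ]
  [ 0  0  0  0  1 ]

3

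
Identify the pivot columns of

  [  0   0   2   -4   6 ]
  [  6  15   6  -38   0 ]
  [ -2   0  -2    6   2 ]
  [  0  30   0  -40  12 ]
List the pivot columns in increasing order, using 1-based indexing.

r1 <=> r2
  [  6  15   6  -38   0 ]
  [  0   0   2   -4   6 ]
  [ -2   0  -2    6   2 ]
  [  0  30   0  -40  12 ]
r1 ← 1/6·r1
  [  1  5/2   1  -19/3   0 ]
  [  0    0   2     -4   6 ]
  [ -2    0  -2      6   2 ]
  [  0   30   0    -40  12 ]
r3 ← r3 + 2·r1
  [ 1  5/2  1  -19/3   0 ]
  [ 0    0  2     -4   6 ]
  [ 0    5  0  -20/3   2 ]
  [ 0   30  0    -40  12 ]
r2 <=> r3
  [ 1  5/2  1  -19/3   0 ]
  [ 0    5  0  -20/3   2 ]
  [ 0    0  2     -4   6 ]
  [ 0   30  0    -40  12 ]
r2 ← 1/5·r2
  [ 1  5/2  1  -19/3    0 ]
  [ 0    1  0   -4/3  2/5 ]
  [ 0    0  2     -4    6 ]
  [ 0   30  0    -40   12 ]
r4 ← r4 − 30·r2
  [ 1  5/2  1  -19/3    0 ]
  [ 0    1  0   -4/3  2/5 ]
  [ 0    0  2     -4    6 ]
  [ 0    0  0      0    0 ]
r3 ← 1/2·r3
  [ 1  5/2  1  -19/3    0 ]
  [ 0    1  0   -4/3  2/5 ]
  [ 0    0  1     -2    3 ]
  [ 0    0  0      0    0 ]
r1 ← r1 − r3
  [ 1  5/2  0  -13/3   -3 ]
  [ 0    1  0   -4/3  2/5 ]
  [ 0    0  1     -2    3 ]
  [ 0    0  0      0    0 ]
r1 ← r1 − 5/2·r2
  [ 1  0  0    -1   -4 ]
  [ 0  1  0  -4/3  2/5 ]
  [ 0  0  1    -2    3 ]
  [ 0  0  0     0    0 ]
Pivot columns are the columns containing a leading 1.

1, 2, 3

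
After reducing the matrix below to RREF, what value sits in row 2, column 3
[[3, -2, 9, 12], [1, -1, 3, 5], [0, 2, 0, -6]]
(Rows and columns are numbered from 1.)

0

Multiply ρ1 by 1/3.
  [ 1  -2/3  3   4 ]
  [ 1    -1  3   5 ]
  [ 0     2  0  -6 ]
Subtract ρ1 from ρ2.
  [ 1  -2/3  3   4 ]
  [ 0  -1/3  0   1 ]
  [ 0     2  0  -6 ]
Multiply ρ2 by -3.
  [ 1  -2/3  3   4 ]
  [ 0     1  0  -3 ]
  [ 0     2  0  -6 ]
Subtract 2 times ρ2 from ρ3.
  [ 1  -2/3  3   4 ]
  [ 0     1  0  -3 ]
  [ 0     0  0   0 ]
Add 2/3 times ρ2 to ρ1.
  [ 1  0  3   2 ]
  [ 0  1  0  -3 ]
  [ 0  0  0   0 ]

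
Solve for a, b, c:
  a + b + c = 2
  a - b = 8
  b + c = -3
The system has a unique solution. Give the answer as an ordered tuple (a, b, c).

(5, -3, 0)

Form the augmented matrix and row-reduce:
  [ 1   1  1  |   2 ]
  [ 1  -1  0  |   8 ]
  [ 0   1  1  |  -3 ]
Subtract R1 from R2.
  [ 1   1   1  |   2 ]
  [ 0  -2  -1  |   6 ]
  [ 0   1   1  |  -3 ]
Multiply R2 by -1/2.
  [ 1  1    1  |   2 ]
  [ 0  1  1/2  |  -3 ]
  [ 0  1    1  |  -3 ]
Subtract R2 from R3.
  [ 1  1    1  |   2 ]
  [ 0  1  1/2  |  -3 ]
  [ 0  0  1/2  |   0 ]
Multiply R3 by 2.
  [ 1  1    1  |   2 ]
  [ 0  1  1/2  |  -3 ]
  [ 0  0    1  |   0 ]
Subtract 1/2 times R3 from R2.
  [ 1  1  1  |   2 ]
  [ 0  1  0  |  -3 ]
  [ 0  0  1  |   0 ]
Subtract R3 from R1.
  [ 1  1  0  |   2 ]
  [ 0  1  0  |  -3 ]
  [ 0  0  1  |   0 ]
Subtract R2 from R1.
  [ 1  0  0  |   5 ]
  [ 0  1  0  |  -3 ]
  [ 0  0  1  |   0 ]
Reading off the last column: a = 5, b = -3, c = 0.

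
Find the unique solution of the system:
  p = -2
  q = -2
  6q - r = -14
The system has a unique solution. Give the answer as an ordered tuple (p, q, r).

(-2, -2, 2)

Form the augmented matrix and row-reduce:
  [ 1  0   0  |   -2 ]
  [ 0  1   0  |   -2 ]
  [ 0  6  -1  |  -14 ]
R3 → R3 − 6·R2
  [ 1  0   0  |  -2 ]
  [ 0  1   0  |  -2 ]
  [ 0  0  -1  |  -2 ]
R3 → -1·R3
  [ 1  0  0  |  -2 ]
  [ 0  1  0  |  -2 ]
  [ 0  0  1  |   2 ]
Reading off the last column: p = -2, q = -2, r = 2.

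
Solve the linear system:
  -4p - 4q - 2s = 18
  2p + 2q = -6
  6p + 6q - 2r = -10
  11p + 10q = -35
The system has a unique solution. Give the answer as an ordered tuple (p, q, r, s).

Form the augmented matrix and row-reduce:
  [ -4  -4   0  -2  |   18 ]
  [  2   2   0   0  |   -6 ]
  [  6   6  -2   0  |  -10 ]
  [ 11  10   0   0  |  -35 ]
Multiply ρ1 by -1/4.
  [  1   1   0  1/2  |  -9/2 ]
  [  2   2   0    0  |    -6 ]
  [  6   6  -2    0  |   -10 ]
  [ 11  10   0    0  |   -35 ]
Subtract 2 times ρ1 from ρ2.
  [  1   1   0  1/2  |  -9/2 ]
  [  0   0   0   -1  |     3 ]
  [  6   6  -2    0  |   -10 ]
  [ 11  10   0    0  |   -35 ]
Subtract 6 times ρ1 from ρ3.
  [  1   1   0  1/2  |  -9/2 ]
  [  0   0   0   -1  |     3 ]
  [  0   0  -2   -3  |    17 ]
  [ 11  10   0    0  |   -35 ]
Subtract 11 times ρ1 from ρ4.
  [ 1   1   0    1/2  |  -9/2 ]
  [ 0   0   0     -1  |     3 ]
  [ 0   0  -2     -3  |    17 ]
  [ 0  -1   0  -11/2  |  29/2 ]
Swap ρ2 and ρ4.
  [ 1   1   0    1/2  |  -9/2 ]
  [ 0  -1   0  -11/2  |  29/2 ]
  [ 0   0  -2     -3  |    17 ]
  [ 0   0   0     -1  |     3 ]
Multiply ρ2 by -1.
  [ 1  1   0   1/2  |   -9/2 ]
  [ 0  1   0  11/2  |  -29/2 ]
  [ 0  0  -2    -3  |     17 ]
  [ 0  0   0    -1  |      3 ]
Multiply ρ3 by -1/2.
  [ 1  1  0   1/2  |   -9/2 ]
  [ 0  1  0  11/2  |  -29/2 ]
  [ 0  0  1   3/2  |  -17/2 ]
  [ 0  0  0    -1  |      3 ]
Multiply ρ4 by -1.
  [ 1  1  0   1/2  |   -9/2 ]
  [ 0  1  0  11/2  |  -29/2 ]
  [ 0  0  1   3/2  |  -17/2 ]
  [ 0  0  0     1  |     -3 ]
Subtract 3/2 times ρ4 from ρ3.
  [ 1  1  0   1/2  |   -9/2 ]
  [ 0  1  0  11/2  |  -29/2 ]
  [ 0  0  1     0  |     -4 ]
  [ 0  0  0     1  |     -3 ]
Subtract 11/2 times ρ4 from ρ2.
  [ 1  1  0  1/2  |  -9/2 ]
  [ 0  1  0    0  |     2 ]
  [ 0  0  1    0  |    -4 ]
  [ 0  0  0    1  |    -3 ]
Subtract 1/2 times ρ4 from ρ1.
  [ 1  1  0  0  |  -3 ]
  [ 0  1  0  0  |   2 ]
  [ 0  0  1  0  |  -4 ]
  [ 0  0  0  1  |  -3 ]
Subtract ρ2 from ρ1.
  [ 1  0  0  0  |  -5 ]
  [ 0  1  0  0  |   2 ]
  [ 0  0  1  0  |  -4 ]
  [ 0  0  0  1  |  -3 ]
Reading off the last column: p = -5, q = 2, r = -4, s = -3.

(-5, 2, -4, -3)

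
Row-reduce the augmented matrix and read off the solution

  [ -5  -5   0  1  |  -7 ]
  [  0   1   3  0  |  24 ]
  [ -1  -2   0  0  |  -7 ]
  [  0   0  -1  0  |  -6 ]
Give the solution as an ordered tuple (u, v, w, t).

(-5, 6, 6, -2)

r1 := -1/5·r1
r3 := r3 + r1
r3 := r3 + r2
r3 := 1/3·r3
r4 := r4 + r3
r4 := -15·r4
r3 := r3 + 1/15·r4
r1 := r1 + 1/5·r4
r2 := r2 − 3·r3
r1 := r1 − r2
Reading off the last column: u = -5, v = 6, w = 6, t = -2.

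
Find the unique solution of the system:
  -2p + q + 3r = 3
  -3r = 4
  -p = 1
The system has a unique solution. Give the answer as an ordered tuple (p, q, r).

(-1, 5, -4/3)

Form the augmented matrix and row-reduce:
  [ -2  1   3  |  3 ]
  [  0  0  -3  |  4 ]
  [ -1  0   0  |  1 ]
R1 := -1/2·R1
  [  1  -1/2  -3/2  |  -3/2 ]
  [  0     0    -3  |     4 ]
  [ -1     0     0  |     1 ]
R3 := R3 + R1
  [ 1  -1/2  -3/2  |  -3/2 ]
  [ 0     0    -3  |     4 ]
  [ 0  -1/2  -3/2  |  -1/2 ]
R2 ↔ R3
  [ 1  -1/2  -3/2  |  -3/2 ]
  [ 0  -1/2  -3/2  |  -1/2 ]
  [ 0     0    -3  |     4 ]
R2 := -2·R2
  [ 1  -1/2  -3/2  |  -3/2 ]
  [ 0     1     3  |     1 ]
  [ 0     0    -3  |     4 ]
R3 := -1/3·R3
  [ 1  -1/2  -3/2  |  -3/2 ]
  [ 0     1     3  |     1 ]
  [ 0     0     1  |  -4/3 ]
R2 := R2 − 3·R3
  [ 1  -1/2  -3/2  |  -3/2 ]
  [ 0     1     0  |     5 ]
  [ 0     0     1  |  -4/3 ]
R1 := R1 + 3/2·R3
  [ 1  -1/2  0  |  -7/2 ]
  [ 0     1  0  |     5 ]
  [ 0     0  1  |  -4/3 ]
R1 := R1 + 1/2·R2
  [ 1  0  0  |    -1 ]
  [ 0  1  0  |     5 ]
  [ 0  0  1  |  -4/3 ]
Reading off the last column: p = -1, q = 5, r = -4/3.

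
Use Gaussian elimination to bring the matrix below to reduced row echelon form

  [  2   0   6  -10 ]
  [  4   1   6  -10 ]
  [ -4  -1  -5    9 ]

R1 := 1/2·R1
  [  1   0   3   -5 ]
  [  4   1   6  -10 ]
  [ -4  -1  -5    9 ]
R2 := R2 − 4·R1
  [  1   0   3  -5 ]
  [  0   1  -6  10 ]
  [ -4  -1  -5   9 ]
R3 := R3 + 4·R1
  [ 1   0   3   -5 ]
  [ 0   1  -6   10 ]
  [ 0  -1   7  -11 ]
R3 := R3 + R2
  [ 1  0   3  -5 ]
  [ 0  1  -6  10 ]
  [ 0  0   1  -1 ]
R2 := R2 + 6·R3
  [ 1  0  3  -5 ]
  [ 0  1  0   4 ]
  [ 0  0  1  -1 ]
R1 := R1 − 3·R3
  [ 1  0  0  -2 ]
  [ 0  1  0   4 ]
  [ 0  0  1  -1 ]

[[1, 0, 0, -2], [0, 1, 0, 4], [0, 0, 1, -1]]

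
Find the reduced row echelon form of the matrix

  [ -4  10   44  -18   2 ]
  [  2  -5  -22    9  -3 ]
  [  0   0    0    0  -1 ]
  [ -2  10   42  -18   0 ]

[[1, 0, -1, 0, 0], [0, 1, 4, -9/5, 0], [0, 0, 0, 0, 1], [0, 0, 0, 0, 0]]

r1 ← -1/4·r1
  [  1  -5/2  -11  9/2  -1/2 ]
  [  2    -5  -22    9    -3 ]
  [  0     0    0    0    -1 ]
  [ -2    10   42  -18     0 ]
r2 ← r2 − 2·r1
  [  1  -5/2  -11  9/2  -1/2 ]
  [  0     0    0    0    -2 ]
  [  0     0    0    0    -1 ]
  [ -2    10   42  -18     0 ]
r4 ← r4 + 2·r1
  [ 1  -5/2  -11  9/2  -1/2 ]
  [ 0     0    0    0    -2 ]
  [ 0     0    0    0    -1 ]
  [ 0     5   20   -9    -1 ]
r2 <=> r4
  [ 1  -5/2  -11  9/2  -1/2 ]
  [ 0     5   20   -9    -1 ]
  [ 0     0    0    0    -1 ]
  [ 0     0    0    0    -2 ]
r2 ← 1/5·r2
  [ 1  -5/2  -11   9/2  -1/2 ]
  [ 0     1    4  -9/5  -1/5 ]
  [ 0     0    0     0    -1 ]
  [ 0     0    0     0    -2 ]
r3 ← -1·r3
  [ 1  -5/2  -11   9/2  -1/2 ]
  [ 0     1    4  -9/5  -1/5 ]
  [ 0     0    0     0     1 ]
  [ 0     0    0     0    -2 ]
r4 ← r4 + 2·r3
  [ 1  -5/2  -11   9/2  -1/2 ]
  [ 0     1    4  -9/5  -1/5 ]
  [ 0     0    0     0     1 ]
  [ 0     0    0     0     0 ]
r2 ← r2 + 1/5·r3
  [ 1  -5/2  -11   9/2  -1/2 ]
  [ 0     1    4  -9/5     0 ]
  [ 0     0    0     0     1 ]
  [ 0     0    0     0     0 ]
r1 ← r1 + 1/2·r3
  [ 1  -5/2  -11   9/2  0 ]
  [ 0     1    4  -9/5  0 ]
  [ 0     0    0     0  1 ]
  [ 0     0    0     0  0 ]
r1 ← r1 + 5/2·r2
  [ 1  0  -1     0  0 ]
  [ 0  1   4  -9/5  0 ]
  [ 0  0   0     0  1 ]
  [ 0  0   0     0  0 ]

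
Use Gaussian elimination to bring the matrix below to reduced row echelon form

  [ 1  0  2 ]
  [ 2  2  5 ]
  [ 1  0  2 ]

[[1, 0, 2], [0, 1, 1/2], [0, 0, 0]]

Subtract 2 times ρ1 from ρ2.
  [ 1  0  2 ]
  [ 0  2  1 ]
  [ 1  0  2 ]
Subtract ρ1 from ρ3.
  [ 1  0  2 ]
  [ 0  2  1 ]
  [ 0  0  0 ]
Multiply ρ2 by 1/2.
  [ 1  0    2 ]
  [ 0  1  1/2 ]
  [ 0  0    0 ]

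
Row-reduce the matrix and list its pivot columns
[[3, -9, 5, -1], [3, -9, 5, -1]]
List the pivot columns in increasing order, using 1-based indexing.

1

R1 ← 1/3·R1
  [ 1  -3  5/3  -1/3 ]
  [ 3  -9    5    -1 ]
R2 ← R2 − 3·R1
  [ 1  -3  5/3  -1/3 ]
  [ 0   0    0     0 ]
Pivot columns are the columns containing a leading 1.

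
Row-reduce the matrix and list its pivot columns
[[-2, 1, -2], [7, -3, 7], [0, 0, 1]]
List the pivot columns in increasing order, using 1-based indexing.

ρ1 → -1/2·ρ1
ρ2 → ρ2 − 7·ρ1
ρ2 → 2·ρ2
ρ1 → ρ1 − ρ3
ρ1 → ρ1 + 1/2·ρ2
Pivot columns are the columns containing a leading 1.

1, 2, 3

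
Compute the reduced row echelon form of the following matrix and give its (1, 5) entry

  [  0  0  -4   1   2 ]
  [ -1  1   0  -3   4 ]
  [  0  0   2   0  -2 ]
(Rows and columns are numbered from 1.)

R1 <-> R2
R1 -> -1·R1
R2 -> -1/4·R2
R3 -> R3 − 2·R2
R3 -> 2·R3
R2 -> R2 + 1/4·R3
R1 -> R1 − 3·R3

2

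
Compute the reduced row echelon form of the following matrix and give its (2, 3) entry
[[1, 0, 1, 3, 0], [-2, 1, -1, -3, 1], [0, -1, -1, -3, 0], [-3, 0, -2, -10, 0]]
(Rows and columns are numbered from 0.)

-1

Add 2 times r1 to r2.
Add 3 times r1 to r4.
Add r2 to r3.
Swap r3 and r4.
Subtract r4 from r2.
Subtract r3 from r2.
Subtract r3 from r1.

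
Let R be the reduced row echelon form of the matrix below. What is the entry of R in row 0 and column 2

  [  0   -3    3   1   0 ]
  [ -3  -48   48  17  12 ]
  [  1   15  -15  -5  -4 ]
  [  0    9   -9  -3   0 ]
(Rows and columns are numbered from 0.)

0

Swap R1 and R2.
Multiply R1 by -1/3.
Subtract R1 from R3.
Multiply R2 by -1/3.
Add R2 to R3.
Subtract 9 times R2 from R4.
Multiply R3 by 3.
Add 1/3 times R3 to R2.
Add 17/3 times R3 to R1.
Subtract 16 times R2 from R1.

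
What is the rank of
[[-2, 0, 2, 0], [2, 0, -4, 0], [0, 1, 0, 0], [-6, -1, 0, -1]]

rank = 4

R1 ← -1/2·R1
  [  1   0  -1   0 ]
  [  2   0  -4   0 ]
  [  0   1   0   0 ]
  [ -6  -1   0  -1 ]
R2 ← R2 − 2·R1
  [  1   0  -1   0 ]
  [  0   0  -2   0 ]
  [  0   1   0   0 ]
  [ -6  -1   0  -1 ]
R4 ← R4 + 6·R1
  [ 1   0  -1   0 ]
  [ 0   0  -2   0 ]
  [ 0   1   0   0 ]
  [ 0  -1  -6  -1 ]
R2 ↔ R3
  [ 1   0  -1   0 ]
  [ 0   1   0   0 ]
  [ 0   0  -2   0 ]
  [ 0  -1  -6  -1 ]
R4 ← R4 + R2
  [ 1  0  -1   0 ]
  [ 0  1   0   0 ]
  [ 0  0  -2   0 ]
  [ 0  0  -6  -1 ]
R3 ← -1/2·R3
  [ 1  0  -1   0 ]
  [ 0  1   0   0 ]
  [ 0  0   1   0 ]
  [ 0  0  -6  -1 ]
R4 ← R4 + 6·R3
  [ 1  0  -1   0 ]
  [ 0  1   0   0 ]
  [ 0  0   1   0 ]
  [ 0  0   0  -1 ]
R4 ← -1·R4
  [ 1  0  -1  0 ]
  [ 0  1   0  0 ]
  [ 0  0   1  0 ]
  [ 0  0   0  1 ]
R1 ← R1 + R3
  [ 1  0  0  0 ]
  [ 0  1  0  0 ]
  [ 0  0  1  0 ]
  [ 0  0  0  1 ]
The reduced form has 4 nonzero rows.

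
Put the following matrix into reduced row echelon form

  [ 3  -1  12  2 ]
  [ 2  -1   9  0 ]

[[1, 0, 3, 2], [0, 1, -3, 4]]

R1 -> 1/3·R1
  [ 1  -1/3  4  2/3 ]
  [ 2    -1  9    0 ]
R2 -> R2 − 2·R1
  [ 1  -1/3  4   2/3 ]
  [ 0  -1/3  1  -4/3 ]
R2 -> -3·R2
  [ 1  -1/3   4  2/3 ]
  [ 0     1  -3    4 ]
R1 -> R1 + 1/3·R2
  [ 1  0   3  2 ]
  [ 0  1  -3  4 ]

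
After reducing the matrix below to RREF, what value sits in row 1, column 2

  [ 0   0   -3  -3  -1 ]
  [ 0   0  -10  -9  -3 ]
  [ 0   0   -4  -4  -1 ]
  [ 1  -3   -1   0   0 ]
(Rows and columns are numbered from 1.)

-3

R1 <=> R4
  [ 1  -3   -1   0   0 ]
  [ 0   0  -10  -9  -3 ]
  [ 0   0   -4  -4  -1 ]
  [ 0   0   -3  -3  -1 ]
R2 → -1/10·R2
  [ 1  -3  -1     0     0 ]
  [ 0   0   1  9/10  3/10 ]
  [ 0   0  -4    -4    -1 ]
  [ 0   0  -3    -3    -1 ]
R3 → R3 + 4·R2
  [ 1  -3  -1     0     0 ]
  [ 0   0   1  9/10  3/10 ]
  [ 0   0   0  -2/5   1/5 ]
  [ 0   0  -3    -3    -1 ]
R4 → R4 + 3·R2
  [ 1  -3  -1      0      0 ]
  [ 0   0   1   9/10   3/10 ]
  [ 0   0   0   -2/5    1/5 ]
  [ 0   0   0  -3/10  -1/10 ]
R3 → -5/2·R3
  [ 1  -3  -1      0      0 ]
  [ 0   0   1   9/10   3/10 ]
  [ 0   0   0      1   -1/2 ]
  [ 0   0   0  -3/10  -1/10 ]
R4 → R4 + 3/10·R3
  [ 1  -3  -1     0     0 ]
  [ 0   0   1  9/10  3/10 ]
  [ 0   0   0     1  -1/2 ]
  [ 0   0   0     0  -1/4 ]
R4 → -4·R4
  [ 1  -3  -1     0     0 ]
  [ 0   0   1  9/10  3/10 ]
  [ 0   0   0     1  -1/2 ]
  [ 0   0   0     0     1 ]
R3 → R3 + 1/2·R4
  [ 1  -3  -1     0     0 ]
  [ 0   0   1  9/10  3/10 ]
  [ 0   0   0     1     0 ]
  [ 0   0   0     0     1 ]
R2 → R2 − 3/10·R4
  [ 1  -3  -1     0  0 ]
  [ 0   0   1  9/10  0 ]
  [ 0   0   0     1  0 ]
  [ 0   0   0     0  1 ]
R2 → R2 − 9/10·R3
  [ 1  -3  -1  0  0 ]
  [ 0   0   1  0  0 ]
  [ 0   0   0  1  0 ]
  [ 0   0   0  0  1 ]
R1 → R1 + R2
  [ 1  -3  0  0  0 ]
  [ 0   0  1  0  0 ]
  [ 0   0  0  1  0 ]
  [ 0   0  0  0  1 ]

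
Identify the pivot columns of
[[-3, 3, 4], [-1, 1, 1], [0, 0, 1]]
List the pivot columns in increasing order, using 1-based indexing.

R1 → -1/3·R1
  [  1  -1  -4/3 ]
  [ -1   1     1 ]
  [  0   0     1 ]
R2 → R2 + R1
  [ 1  -1  -4/3 ]
  [ 0   0  -1/3 ]
  [ 0   0     1 ]
R2 → -3·R2
  [ 1  -1  -4/3 ]
  [ 0   0     1 ]
  [ 0   0     1 ]
R3 → R3 − R2
  [ 1  -1  -4/3 ]
  [ 0   0     1 ]
  [ 0   0     0 ]
R1 → R1 + 4/3·R2
  [ 1  -1  0 ]
  [ 0   0  1 ]
  [ 0   0  0 ]
Pivot columns are the columns containing a leading 1.

1, 3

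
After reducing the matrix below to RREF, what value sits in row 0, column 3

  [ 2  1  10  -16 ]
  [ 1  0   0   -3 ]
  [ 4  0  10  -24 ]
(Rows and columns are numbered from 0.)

R1 ← 1/2·R1
  [ 1  1/2   5   -8 ]
  [ 1    0   0   -3 ]
  [ 4    0  10  -24 ]
R2 ← R2 − R1
  [ 1   1/2   5   -8 ]
  [ 0  -1/2  -5    5 ]
  [ 4     0  10  -24 ]
R3 ← R3 − 4·R1
  [ 1   1/2    5  -8 ]
  [ 0  -1/2   -5   5 ]
  [ 0    -2  -10   8 ]
R2 ← -2·R2
  [ 1  1/2    5   -8 ]
  [ 0    1   10  -10 ]
  [ 0   -2  -10    8 ]
R3 ← R3 + 2·R2
  [ 1  1/2   5   -8 ]
  [ 0    1  10  -10 ]
  [ 0    0  10  -12 ]
R3 ← 1/10·R3
  [ 1  1/2   5    -8 ]
  [ 0    1  10   -10 ]
  [ 0    0   1  -6/5 ]
R2 ← R2 − 10·R3
  [ 1  1/2  5    -8 ]
  [ 0    1  0     2 ]
  [ 0    0  1  -6/5 ]
R1 ← R1 − 5·R3
  [ 1  1/2  0    -2 ]
  [ 0    1  0     2 ]
  [ 0    0  1  -6/5 ]
R1 ← R1 − 1/2·R2
  [ 1  0  0    -3 ]
  [ 0  1  0     2 ]
  [ 0  0  1  -6/5 ]

-3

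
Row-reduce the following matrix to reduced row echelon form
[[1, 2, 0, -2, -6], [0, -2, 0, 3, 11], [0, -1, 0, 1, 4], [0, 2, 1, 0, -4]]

[[1, 0, 0, 0, 2], [0, 1, 0, 0, -1], [0, 0, 1, 0, -2], [0, 0, 0, 1, 3]]

R2 -> -1/2·R2
  [ 1   2  0    -2     -6 ]
  [ 0   1  0  -3/2  -11/2 ]
  [ 0  -1  0     1      4 ]
  [ 0   2  1     0     -4 ]
R3 -> R3 + R2
  [ 1  2  0    -2     -6 ]
  [ 0  1  0  -3/2  -11/2 ]
  [ 0  0  0  -1/2   -3/2 ]
  [ 0  2  1     0     -4 ]
R4 -> R4 − 2·R2
  [ 1  2  0    -2     -6 ]
  [ 0  1  0  -3/2  -11/2 ]
  [ 0  0  0  -1/2   -3/2 ]
  [ 0  0  1     3      7 ]
R3 ↔ R4
  [ 1  2  0    -2     -6 ]
  [ 0  1  0  -3/2  -11/2 ]
  [ 0  0  1     3      7 ]
  [ 0  0  0  -1/2   -3/2 ]
R4 -> -2·R4
  [ 1  2  0    -2     -6 ]
  [ 0  1  0  -3/2  -11/2 ]
  [ 0  0  1     3      7 ]
  [ 0  0  0     1      3 ]
R3 -> R3 − 3·R4
  [ 1  2  0    -2     -6 ]
  [ 0  1  0  -3/2  -11/2 ]
  [ 0  0  1     0     -2 ]
  [ 0  0  0     1      3 ]
R2 -> R2 + 3/2·R4
  [ 1  2  0  -2  -6 ]
  [ 0  1  0   0  -1 ]
  [ 0  0  1   0  -2 ]
  [ 0  0  0   1   3 ]
R1 -> R1 + 2·R4
  [ 1  2  0  0   0 ]
  [ 0  1  0  0  -1 ]
  [ 0  0  1  0  -2 ]
  [ 0  0  0  1   3 ]
R1 -> R1 − 2·R2
  [ 1  0  0  0   2 ]
  [ 0  1  0  0  -1 ]
  [ 0  0  1  0  -2 ]
  [ 0  0  0  1   3 ]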